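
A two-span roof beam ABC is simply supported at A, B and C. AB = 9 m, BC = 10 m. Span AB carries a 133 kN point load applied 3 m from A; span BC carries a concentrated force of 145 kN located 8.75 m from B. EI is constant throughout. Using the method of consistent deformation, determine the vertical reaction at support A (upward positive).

Insert a hinge at B; M_B is the redundant, and each span becomes simply supported.
Rotations at B on the released spans (each span's end-slope, ×1/EI):
  span AB: point load 133 at a = 3: Pab(L + a)/(6LEI) = 532/EI
  span BC: point load 145 at a = 8.75: Pab(L + b)/(6LEI) = 297.4/EI
  relative rotation θ_0 = (532 + 297.4)/EI = 829.4/EI
A unit hogging moment at B produces rotation L₁/(3EI) + L₂/(3EI) = 6.333/EI.
Compatibility: M_B·(L₁+L₂)/(3EI) = θ_0, giving M_B = 131 kN·m (hogging).
Span AB, ΣM about A with M_B applied at B: R_B^{AB}·9 = 399 + 131, so R_B^{AB} = 58.88 kN and R_A = 133 − 58.88 = 74.12 kN.

R_A = 74.12 kN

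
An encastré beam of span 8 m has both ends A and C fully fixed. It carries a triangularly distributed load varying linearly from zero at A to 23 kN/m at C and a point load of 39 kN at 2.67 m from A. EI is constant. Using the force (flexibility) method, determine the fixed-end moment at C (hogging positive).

M_C = 96.75 kN·m

Take the two fixed-end moments M_A, M_C as redundants; the released structure is the simple span AC.
Simple-span end rotations at A and C under the given loads:
  at A: triangular load, peak 23: 7w₀L³/(360EI) = 229/EI
  at C: triangular load, peak 23: w₀L³/(45EI) = 261.7/EI
  at A: point load 39 at a = 2.67: Pab(L + b)/(6LEI) = 154.1/EI
  at C: point load 39 at a = 2.67: Pab(L + a)/(6LEI) = 123.4/EI
  θ_A0 = 383.1/EI,  θ_C0 = 385.1/EI
Flexibility coefficients: a unit moment at one end gives L/(3EI) there and L/(6EI) at the far end, so f₁₁ = f₂₂ = 2.667/EI and f₁₂ = f₂₁ = 1.333/EI.
Compatibility — zero rotation at each built-in end:
  2.667 M_A + 1.333 M_C = 383.1
  1.333 M_A + 2.667 M_C = 385.1
Solving the pair gives M_A = 95.29 kN·m and M_C = 96.75 kN·m (hogging).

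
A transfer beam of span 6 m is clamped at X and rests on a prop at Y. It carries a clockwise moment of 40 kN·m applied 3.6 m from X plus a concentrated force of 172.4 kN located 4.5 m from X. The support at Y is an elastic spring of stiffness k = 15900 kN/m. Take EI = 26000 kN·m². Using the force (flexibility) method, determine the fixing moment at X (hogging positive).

M_X = 126.5 kN·m

Release the roller at Y. Primary structure: cantilever fixed at X.
Free-end deflection of the primary structure under the applied loading (downward +):
  clockwise couple 40 at a = 3.6: M₀a(2L − a)/(2EI) = 604.8/EI
  point load 172.4 at a = 4.5: Pa²(3L − a)/(6EI) = 7855/EI
  δ_0 = 8460/EI
Flexibility coefficient — unit upward force at Y: δ_{YY} = L³/(3EI) = 72/EI.
With EI = 26000 kN·m²: δ_0 = 0.32538 m and δ_{YY} = 0.002769 m/kN.
Compatibility — the spring shortens by R_Y/k under the reaction it provides: δ_0 − R_Y·δ_{YY} = R_Y/k. With 1/k = 0.000063 m/kN, R_Y = δ_0 / (δ_{YY} + 1/k) = 0.32538 / (0.002769 + 0.000063) = 114.9 kN.
Moment equilibrium about X: M_X = Σ(load moments about X) − R_Y·L = 815.8 − 114.9×6 = 126.5 kN·m.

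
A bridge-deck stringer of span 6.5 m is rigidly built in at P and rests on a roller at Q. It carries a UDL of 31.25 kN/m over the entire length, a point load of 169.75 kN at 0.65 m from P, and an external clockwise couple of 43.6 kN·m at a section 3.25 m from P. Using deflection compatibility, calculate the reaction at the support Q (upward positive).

R_Q = 86.18 kN

Take the reaction at Q as the redundant and release it; the primary structure is a cantilever fixed at P.
Primary-structure tip deflection at Q by superposition:
  UDL 31.25: wL⁴/(8EI) = 6973/EI
  point load 169.75 at a = 0.65: Pa²(3L − a)/(6EI) = 225.3/EI
  clockwise couple 43.6 at a = 3.25: M₀a(2L − a)/(2EI) = 690.8/EI
  δ_0 = 7889/EI
Tip deflection under a unit load at Q: L³/(3EI) = 91.54/EI.
Compatibility at Q: δ_0 − R_Q·δ_{QQ} = 0, so R_Q = 7889/91.54 = 86.18 kN.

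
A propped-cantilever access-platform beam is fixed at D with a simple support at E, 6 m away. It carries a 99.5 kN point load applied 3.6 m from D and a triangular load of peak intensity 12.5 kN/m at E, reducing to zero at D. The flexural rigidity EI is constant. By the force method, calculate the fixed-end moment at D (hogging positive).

Choose R_E as the redundant. The primary structure is the cantilever fixed at D.
Primary-structure tip deflection at E by superposition:
  point load 99.5 at a = 3.6: Pa²(3L − a)/(6EI) = 3095/EI
  triangular load, peak 12.5 at the free end: 11w₀L⁴/(120EI) = 1485/EI
  δ_0 = 4580/EI
Flexibility coefficient — unit upward force at E: δ_{EE} = L³/(3EI) = 72/EI.
Compatibility at E: δ_0 − R_E·δ_{EE} = 0, so R_E = 4580/72 = 63.61 kN.
Moment equilibrium about D: M_D = Σ(load moments about D) − R_E·L = 508.2 − 63.61×6 = 126.5 kN·m.

M_D = 126.5 kN·m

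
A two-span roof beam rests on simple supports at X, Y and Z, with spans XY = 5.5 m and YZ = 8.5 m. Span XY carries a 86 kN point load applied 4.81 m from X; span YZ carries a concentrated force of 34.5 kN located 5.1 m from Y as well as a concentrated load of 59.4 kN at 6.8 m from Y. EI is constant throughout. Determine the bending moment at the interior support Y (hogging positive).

M_Y = 78.45 kN·m

Take M_Y as the redundant. Released structure: two simple spans XY and YZ with a hinge at Y.
Discontinuity in slope at Y on the released structure — sum the simple-span end rotations:
  span XY: point load 86 at a = 4.81: Pab(L + a)/(6LEI) = 89.17/EI
  span YZ: point load 34.5 at a = 5.1: Pab(L + b)/(6LEI) = 139.6/EI
  span YZ: point load 59.4 at a = 6.8: Pab(L + b)/(6LEI) = 137.3/EI
  relative rotation θ_0 = (89.17 + 276.9)/EI = 366.1/EI
A unit hogging moment at Y produces rotation L₁/(3EI) + L₂/(3EI) = 4.667/EI.
Slope continuity at Y: θ_0 = M_Y·4.667/EI, so M_Y = 366.1/4.667 = 78.45 kN·m (hogging).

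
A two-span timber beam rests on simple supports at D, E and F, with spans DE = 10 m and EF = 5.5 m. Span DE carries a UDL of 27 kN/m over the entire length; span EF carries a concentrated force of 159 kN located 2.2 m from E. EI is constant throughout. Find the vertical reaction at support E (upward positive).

R_E = 308.6 kN

Release continuity at E by inserting a hinge; the redundant is the internal moment M_E. The primary structure is two simply-supported spans DE and EF.
End slopes at the hinge E, treating each span as simply supported:
  span DE: UDL 27: wL³/(24EI) = 1125/EI
  span EF: point load 159 at a = 2.2: Pab(L + b)/(6LEI) = 307.8/EI
  relative rotation θ_0 = (1125 + 307.8)/EI = 1433/EI
A unit hogging moment at E produces rotation L₁/(3EI) + L₂/(3EI) = 5.167/EI.
Slope continuity at E: θ_0 = M_E·5.167/EI, so M_E = 1433/5.167 = 277.3 kN·m (hogging).
Span DE, ΣM about D with M_E applied at E: R_E^{DE}·10 = 1350 + 277.3, so R_E^{DE} = 162.7 kN and R_D = 270 − 162.7 = 107.3 kN.
Span EF, ΣM about F: R_E^{EF}·5.5 = 524.7 + 277.3, so R_E^{EF} = 145.8 kN and R_F = 159 − 145.8 = 13.18 kN.
R_E = 162.7 + 145.8 = 308.6 kN.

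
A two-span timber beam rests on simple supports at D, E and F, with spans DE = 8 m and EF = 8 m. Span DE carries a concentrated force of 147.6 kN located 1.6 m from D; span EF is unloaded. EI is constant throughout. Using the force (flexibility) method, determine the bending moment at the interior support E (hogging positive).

Take M_E as the redundant. Released structure: two simple spans DE and EF with a hinge at E.
End slopes at the hinge E, treating each span as simply supported:
  span DE: point load 147.6 at a = 1.6: Pab(L + a)/(6LEI) = 302.3/EI
  relative rotation θ_0 = (302.3 + 0)/EI = 302.3/EI
A unit hogging moment at E produces rotation L₁/(3EI) + L₂/(3EI) = 5.333/EI.
Slope continuity at E: θ_0 = M_E·5.333/EI, so M_E = 302.3/5.333 = 56.68 kN·m (hogging).

M_E = 56.68 kN·m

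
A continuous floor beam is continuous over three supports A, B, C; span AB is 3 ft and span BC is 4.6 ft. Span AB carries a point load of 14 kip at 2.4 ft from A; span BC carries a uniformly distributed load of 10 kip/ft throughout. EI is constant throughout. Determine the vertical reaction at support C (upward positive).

Insert a hinge at B; M_B is the redundant, and each span becomes simply supported.
Discontinuity in slope at B on the released structure — sum the simple-span end rotations:
  span AB: point load 14 at a = 2.4: Pab(L + a)/(6LEI) = 6.048/EI
  span BC: UDL 10: wL³/(24EI) = 40.56/EI
  relative rotation θ_0 = (6.048 + 40.56)/EI = 46.6/EI
A unit hogging moment at B produces rotation L₁/(3EI) + L₂/(3EI) = 2.533/EI.
Slope continuity at B: θ_0 = M_B·2.533/EI, so M_B = 46.6/2.533 = 18.4 kip·ft (hogging).
Span BC, ΣM about C: R_B^{BC}·4.6 = 105.8 + 18.4, so R_B^{BC} = 27 kip and R_C = 46 − 27 = 19 kip.

R_C = 19 kip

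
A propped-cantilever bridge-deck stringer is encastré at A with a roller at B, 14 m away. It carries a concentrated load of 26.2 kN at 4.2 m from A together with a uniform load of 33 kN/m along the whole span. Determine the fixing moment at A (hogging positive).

M_A = 874 kN·m

Release the roller at B. Primary structure: cantilever fixed at A.
Downward deflection at the released point B due to the loads:
  point load 26.2 at a = 4.2: Pa²(3L − a)/(6EI) = 2912/EI
  UDL 33: wL⁴/(8EI) = 158466/EI
  δ_0 = 161378/EI
Tip deflection under a unit load at B: L³/(3EI) = 914.7/EI.
Compatibility at B: δ_0 − R_B·δ_{BB} = 0, so R_B = 161378/914.7 = 176.4 kN.
Moment equilibrium about A: M_A = Σ(load moments about A) − R_B·L = 3344 − 176.4×14 = 874 kN·m.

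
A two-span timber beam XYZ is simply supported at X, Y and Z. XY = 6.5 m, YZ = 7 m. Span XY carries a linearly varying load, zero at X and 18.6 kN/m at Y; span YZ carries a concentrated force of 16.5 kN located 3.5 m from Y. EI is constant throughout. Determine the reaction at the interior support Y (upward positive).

R_Y = 59.37 kN

Take M_Y as the redundant. Released structure: two simple spans XY and YZ with a hinge at Y.
End slopes at the hinge Y, treating each span as simply supported:
  span XY: triangular load, peak 18.6: w₀L³/(45EI) = 113.5/EI
  span YZ: point load 16.5 at a = 3.5: Pab(L + b)/(6LEI) = 50.53/EI
  relative rotation θ_0 = (113.5 + 50.53)/EI = 164/EI
A unit hogging moment at Y produces rotation L₁/(3EI) + L₂/(3EI) = 4.5/EI.
Slope continuity at Y: θ_0 = M_Y·4.5/EI, so M_Y = 164/4.5 = 36.45 kN·m (hogging).
Span XY, ΣM about X with M_Y applied at Y: R_Y^{XY}·6.5 = 261.9 + 36.45, so R_Y^{XY} = 45.91 kN and R_X = 60.45 − 45.91 = 14.54 kN.
Span YZ, ΣM about Z: R_Y^{YZ}·7 = 57.75 + 36.45, so R_Y^{YZ} = 13.46 kN and R_Z = 16.5 − 13.46 = 3.042 kN.
R_Y = 45.91 + 13.46 = 59.37 kN.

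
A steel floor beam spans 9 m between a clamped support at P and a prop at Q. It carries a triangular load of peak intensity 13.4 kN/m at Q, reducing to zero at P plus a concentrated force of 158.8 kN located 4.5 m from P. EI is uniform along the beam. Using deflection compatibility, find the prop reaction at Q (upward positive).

R_Q = 82.79 kN

Remove the prop at Q; the released (primary) structure is a cantilever built in at P.
Primary-structure tip deflection at Q by superposition:
  triangular load, peak 13.4 at the free end: 11w₀L⁴/(120EI) = 8059/EI
  point load 158.8 at a = 4.5: Pa²(3L − a)/(6EI) = 12059/EI
  δ_0 = 20118/EI
Tip deflection under a unit load at Q: L³/(3EI) = 243/EI.
The prop prevents deflection at Q: R_Q = δ_0/δ_{QQ} = 20118/243 = 82.79 kN.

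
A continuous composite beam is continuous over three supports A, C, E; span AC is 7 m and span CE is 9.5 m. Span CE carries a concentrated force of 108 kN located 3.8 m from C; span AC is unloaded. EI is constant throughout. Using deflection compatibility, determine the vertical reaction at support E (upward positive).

Take M_C as the redundant. Released structure: two simple spans AC and CE with a hinge at C.
End slopes at the hinge C, treating each span as simply supported:
  span CE: point load 108 at a = 3.8: Pab(L + b)/(6LEI) = 623.8/EI
  relative rotation θ_0 = (0 + 623.8)/EI = 623.8/EI
A unit hogging moment at C produces rotation L₁/(3EI) + L₂/(3EI) = 5.5/EI.
Compatibility: M_C·(L₁+L₂)/(3EI) = θ_0, giving M_C = 113.4 kN·m (hogging).
Span CE, ΣM about E: R_C^{CE}·9.5 = 615.6 + 113.4, so R_C^{CE} = 76.74 kN and R_E = 108 − 76.74 = 31.26 kN.

R_E = 31.26 kN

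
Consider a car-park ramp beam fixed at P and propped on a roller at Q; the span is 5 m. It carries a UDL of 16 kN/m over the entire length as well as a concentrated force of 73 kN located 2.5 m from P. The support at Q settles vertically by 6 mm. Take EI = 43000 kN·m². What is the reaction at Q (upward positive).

Remove the prop at Q; the released (primary) structure is a cantilever built in at P.
Primary-structure tip deflection at Q by superposition:
  UDL 16: wL⁴/(8EI) = 1250/EI
  point load 73 at a = 2.5: Pa²(3L − a)/(6EI) = 950.5/EI
  δ_0 = 2201/EI
Tip deflection under a unit load at Q: L³/(3EI) = 41.67/EI.
With EI = 43000 kN·m²: δ_0 = 0.051175 m and δ_{QQ} = 0.000969 m/kN.
Compatibility — the beam at Q must follow the support down by 0.006 m: δ_0 − R_Q·δ_{QQ} = 0.006, so R_Q = (0.051175 − 0.006)/0.000969 = 46.62 kN.

R_Q = 46.62 kN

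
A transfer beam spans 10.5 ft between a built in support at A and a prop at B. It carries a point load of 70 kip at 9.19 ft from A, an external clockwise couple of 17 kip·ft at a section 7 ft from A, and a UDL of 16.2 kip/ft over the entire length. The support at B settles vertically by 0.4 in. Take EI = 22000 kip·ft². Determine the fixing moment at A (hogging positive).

M_A = 282.7 kip·ft

Choose R_B as the redundant. The primary structure is the cantilever fixed at A.
Downward deflection at the released point B due to the loads:
  point load 70 at a = 9.19: Pa²(3L − a)/(6EI) = 21983/EI
  clockwise couple 17 at a = 7: M₀a(2L − a)/(2EI) = 833/EI
  UDL 16.2: wL⁴/(8EI) = 24614/EI
  δ_0 = 47430/EI
Flexibility coefficient — unit upward force at B: δ_{BB} = L³/(3EI) = 385.9/EI.
With EI = 22000 kip·ft²: δ_0 = 2.1559 ft and δ_{BB} = 0.01754 ft/kip.
Compatibility — the beam at B must follow the support down by 0.03333 ft: δ_0 − R_B·δ_{BB} = 0.03333, so R_B = (2.1559 − 0.03333)/0.01754 = 121 kip.
Moment equilibrium about A: M_A = Σ(load moments about A) − R_B·L = 1553 − 121×10.5 = 282.7 kip·ft.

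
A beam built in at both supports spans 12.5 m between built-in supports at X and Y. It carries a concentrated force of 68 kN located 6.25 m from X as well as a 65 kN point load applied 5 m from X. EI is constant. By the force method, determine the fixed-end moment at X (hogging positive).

M_X = 223.2 kN·m

Take the two fixed-end moments M_X, M_Y as redundants; the released structure is the simple span XY.
End rotations of the released simple span under the applied load (×1/EI):
  at X: point load 68 at a = 6.25: Pab(L + b)/(6LEI) = 664.1/EI
  at Y: point load 68 at a = 6.25: Pab(L + a)/(6LEI) = 664.1/EI
  at X: point load 65 at a = 5: Pab(L + b)/(6LEI) = 650/EI
  at Y: point load 65 at a = 5: Pab(L + a)/(6LEI) = 568.8/EI
  θ_X0 = 1314/EI,  θ_Y0 = 1233/EI
Flexibility coefficients: a unit moment at one end gives L/(3EI) there and L/(6EI) at the far end, so f₁₁ = f₂₂ = 4.167/EI and f₁₂ = f₂₁ = 2.083/EI.
Compatibility — zero rotation at each built-in end:
  4.167 M_X + 2.083 M_Y = 1314
  2.083 M_X + 4.167 M_Y = 1233
Solving the pair gives M_X = 223.2 kN·m and M_Y = 184.2 kN·m (hogging).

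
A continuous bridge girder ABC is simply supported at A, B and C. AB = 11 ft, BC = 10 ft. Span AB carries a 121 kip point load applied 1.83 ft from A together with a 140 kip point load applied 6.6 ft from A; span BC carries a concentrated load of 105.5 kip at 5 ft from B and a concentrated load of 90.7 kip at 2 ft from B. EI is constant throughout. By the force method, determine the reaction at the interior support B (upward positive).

R_B = 299.6 kip

Take M_B as the redundant. Released structure: two simple spans AB and BC with a hinge at B.
Discontinuity in slope at B on the released structure — sum the simple-span end rotations:
  span AB: point load 121 at a = 1.83: Pab(L + a)/(6LEI) = 394.7/EI
  span AB: point load 140 at a = 6.6: Pab(L + a)/(6LEI) = 1084/EI
  span BC: point load 105.5 at a = 5: Pab(L + b)/(6LEI) = 659.4/EI
  span BC: point load 90.7 at a = 2: Pab(L + b)/(6LEI) = 435.4/EI
  relative rotation θ_0 = (1479 + 1095)/EI = 2574/EI
A unit hogging moment at B produces rotation L₁/(3EI) + L₂/(3EI) = 7/EI.
Slope continuity at B: θ_0 = M_B·7/EI, so M_B = 2574/7 = 367.7 kip·ft (hogging).
Span AB, ΣM about A with M_B applied at B: R_B^{AB}·11 = 1145 + 367.7, so R_B^{AB} = 137.6 kip and R_A = 261 − 137.6 = 123.4 kip.
Span BC, ΣM about C: R_B^{BC}·10 = 1253 + 367.7, so R_B^{BC} = 162.1 kip and R_C = 196.2 − 162.1 = 34.12 kip.
R_B = 137.6 + 162.1 = 299.6 kip.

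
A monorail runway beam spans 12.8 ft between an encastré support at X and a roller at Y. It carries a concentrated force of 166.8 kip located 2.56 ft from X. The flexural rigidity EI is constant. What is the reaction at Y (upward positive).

Remove the prop at Y; the released (primary) structure is a cantilever built in at X.
Deflection at Y on the released cantilever, summing each load's contribution:
  point load 166.8 at a = 2.56: Pa²(3L − a)/(6EI) = 6530/EI
Tip deflection under a unit load at Y: L³/(3EI) = 699.1/EI.
Compatibility at Y: δ_0 − R_Y·δ_{YY} = 0, so R_Y = 6530/699.1 = 9.341 kip.

R_Y = 9.341 kip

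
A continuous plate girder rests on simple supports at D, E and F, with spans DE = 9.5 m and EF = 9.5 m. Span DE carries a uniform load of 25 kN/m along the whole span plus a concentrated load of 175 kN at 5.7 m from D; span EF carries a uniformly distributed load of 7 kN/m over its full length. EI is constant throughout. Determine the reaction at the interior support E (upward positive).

Take M_E as the redundant. Released structure: two simple spans DE and EF with a hinge at E.
End slopes at the hinge E, treating each span as simply supported:
  span DE: UDL 25: wL³/(24EI) = 893.1/EI
  span DE: point load 175 at a = 5.7: Pab(L + a)/(6LEI) = 1011/EI
  span EF: UDL 7: wL³/(24EI) = 250.1/EI
  relative rotation θ_0 = (1904 + 250.1)/EI = 2154/EI
A unit hogging moment at E produces rotation L₁/(3EI) + L₂/(3EI) = 6.333/EI.
Slope continuity at E: θ_0 = M_E·6.333/EI, so M_E = 2154/6.333 = 340.1 kN·m (hogging).
Span DE, ΣM about D with M_E applied at E: R_E^{DE}·9.5 = 2126 + 340.1, so R_E^{DE} = 259.6 kN and R_D = 412.5 − 259.6 = 152.9 kN.
Span EF, ΣM about F: R_E^{EF}·9.5 = 315.9 + 340.1, so R_E^{EF} = 69.05 kN and R_F = 66.5 − 69.05 = -2.55 kN.
R_E = 259.6 + 69.05 = 328.6 kN.

R_E = 328.6 kN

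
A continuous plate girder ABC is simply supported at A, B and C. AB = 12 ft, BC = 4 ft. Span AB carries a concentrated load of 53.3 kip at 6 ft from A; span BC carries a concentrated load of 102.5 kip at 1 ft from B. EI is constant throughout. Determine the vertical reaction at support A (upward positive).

R_A = 17.75 kip

Release continuity at B by inserting a hinge; the redundant is the internal moment M_B. The primary structure is two simply-supported spans AB and BC.
End slopes at the hinge B, treating each span as simply supported:
  span AB: point load 53.3 at a = 6: Pab(L + a)/(6LEI) = 479.7/EI
  span BC: point load 102.5 at a = 1: Pab(L + b)/(6LEI) = 89.69/EI
  relative rotation θ_0 = (479.7 + 89.69)/EI = 569.4/EI
A unit hogging moment at B produces rotation L₁/(3EI) + L₂/(3EI) = 5.333/EI.
Compatibility: M_B·(L₁+L₂)/(3EI) = θ_0, giving M_B = 106.8 kip·ft (hogging).
Span AB, ΣM about A with M_B applied at B: R_B^{AB}·12 = 319.8 + 106.8, so R_B^{AB} = 35.55 kip and R_A = 53.3 − 35.55 = 17.75 kip.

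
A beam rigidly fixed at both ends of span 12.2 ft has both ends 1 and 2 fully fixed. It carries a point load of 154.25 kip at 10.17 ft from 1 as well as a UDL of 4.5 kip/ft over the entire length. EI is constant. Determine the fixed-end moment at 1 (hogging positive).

Take the two fixed-end moments M_1, M_2 as redundants; the released structure is the simple span 12.
Simple-span end rotations at 1 and 2 under the given loads:
  at 1: point load 154.25 at a = 10.17: Pab(L + b)/(6LEI) = 619.1/EI
  at 2: point load 154.25 at a = 10.17: Pab(L + a)/(6LEI) = 973.2/EI
  at 1: UDL 4.5: wL³/(24EI) = 340.5/EI
  at 2: UDL 4.5: wL³/(24EI) = 340.5/EI
  θ_10 = 959.5/EI,  θ_20 = 1314/EI
Flexibility coefficients: a unit moment at one end gives L/(3EI) there and L/(6EI) at the far end, so f₁₁ = f₂₂ = 4.067/EI and f₁₂ = f₂₁ = 2.033/EI.
Compatibility — zero rotation at each built-in end:
  4.067 M_1 + 2.033 M_2 = 959.5
  2.033 M_1 + 4.067 M_2 = 1314
Solving the pair gives M_1 = 99.25 kip·ft and M_2 = 273.4 kip·ft (hogging).

M_1 = 99.25 kip·ft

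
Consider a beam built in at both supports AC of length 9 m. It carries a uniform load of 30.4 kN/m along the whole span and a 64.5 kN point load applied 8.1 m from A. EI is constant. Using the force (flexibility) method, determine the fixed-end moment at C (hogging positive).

M_C = 252.2 kN·m

Release both end moments; the primary structure is a simply-supported span AC with redundants M_A and M_C.
End rotations of the released simple span under the applied load (×1/EI):
  at A: UDL 30.4: wL³/(24EI) = 923.4/EI
  at C: UDL 30.4: wL³/(24EI) = 923.4/EI
  at A: point load 64.5 at a = 8.1: Pab(L + b)/(6LEI) = 86.2/EI
  at C: point load 64.5 at a = 8.1: Pab(L + a)/(6LEI) = 148.9/EI
  θ_A0 = 1010/EI,  θ_C0 = 1072/EI
Flexibility coefficients: a unit moment at one end gives L/(3EI) there and L/(6EI) at the far end, so f₁₁ = f₂₂ = 3/EI and f₁₂ = f₂₁ = 1.5/EI.
Compatibility — zero rotation at each built-in end:
  3 M_A + 1.5 M_C = 1010
  1.5 M_A + 3 M_C = 1072
Solving the pair gives M_A = 210.4 kN·m and M_C = 252.2 kN·m (hogging).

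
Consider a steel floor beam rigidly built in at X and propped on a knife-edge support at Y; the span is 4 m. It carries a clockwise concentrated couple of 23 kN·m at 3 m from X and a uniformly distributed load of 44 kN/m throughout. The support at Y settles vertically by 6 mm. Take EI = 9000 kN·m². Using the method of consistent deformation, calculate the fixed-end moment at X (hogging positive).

M_X = 88.78 kN·m

Choose R_Y as the redundant. The primary structure is the cantilever fixed at X.
Free-end deflection of the primary structure under the applied loading (downward +):
  clockwise couple 23 at a = 3: M₀a(2L − a)/(2EI) = 172.5/EI
  UDL 44: wL⁴/(8EI) = 1408/EI
  δ_0 = 1580/EI
Flexibility coefficient — unit upward force at Y: δ_{YY} = L³/(3EI) = 21.33/EI.
With EI = 9000 kN·m²: δ_0 = 0.17561 m and δ_{YY} = 0.00237 m/kN.
Compatibility — the beam at Y must follow the support down by 0.006 m: δ_0 − R_Y·δ_{YY} = 0.006, so R_Y = (0.17561 − 0.006)/0.00237 = 71.55 kN.
Moment equilibrium about X: M_X = Σ(load moments about X) − R_Y·L = 375 − 71.55×4 = 88.78 kN·m.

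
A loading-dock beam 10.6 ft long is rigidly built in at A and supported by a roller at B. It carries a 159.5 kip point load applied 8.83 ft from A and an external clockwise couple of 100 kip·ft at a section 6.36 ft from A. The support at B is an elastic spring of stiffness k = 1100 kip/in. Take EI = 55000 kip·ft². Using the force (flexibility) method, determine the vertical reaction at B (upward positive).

R_B = 130.4 kip

Release the roller at B. Primary structure: cantilever fixed at A.
Downward deflection at the released point B due to the loads:
  point load 159.5 at a = 8.83: Pa²(3L − a)/(6EI) = 47609/EI
  clockwise couple 100 at a = 6.36: M₀a(2L − a)/(2EI) = 4719/EI
  δ_0 = 52328/EI
Flexibility coefficient — unit upward force at B: δ_{BB} = L³/(3EI) = 397/EI.
With EI = 55000 kip·ft²: δ_0 = 0.95143 ft and δ_{BB} = 0.007218 ft/kip.
Compatibility — the spring shortens by R_B/k under the reaction it provides: δ_0 − R_B·δ_{BB} = R_B/k. With 1/k = 1/(1100×12) ft/kip = 0.000076 ft/kip, R_B = δ_0 / (δ_{BB} + 1/k) = 0.95143 / (0.007218 + 0.000076) = 130.4 kip.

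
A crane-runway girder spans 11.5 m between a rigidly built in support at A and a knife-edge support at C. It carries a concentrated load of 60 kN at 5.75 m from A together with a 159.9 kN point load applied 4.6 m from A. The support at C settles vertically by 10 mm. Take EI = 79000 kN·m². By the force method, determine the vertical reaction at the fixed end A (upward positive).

Remove the prop at C; the released (primary) structure is a cantilever built in at A.
Free-end deflection of the primary structure under the applied loading (downward +):
  point load 60 at a = 5.75: Pa²(3L − a)/(6EI) = 9505/EI
  point load 159.9 at a = 4.6: Pa²(3L − a)/(6EI) = 16861/EI
  δ_0 = 26366/EI
Tip deflection under a unit load at C: L³/(3EI) = 507/EI.
With EI = 79000 kN·m²: δ_0 = 0.33375 m and δ_{CC} = 0.006417 m/kN.
Compatibility — the beam at C must follow the support down by 0.01 m: δ_0 − R_C·δ_{CC} = 0.01, so R_C = (0.33375 − 0.01)/0.006417 = 50.45 kN.
Vertical equilibrium: R_A = ΣP − R_C = 219.9 − 50.45 = 169.4 kN.

R_A = 169.4 kN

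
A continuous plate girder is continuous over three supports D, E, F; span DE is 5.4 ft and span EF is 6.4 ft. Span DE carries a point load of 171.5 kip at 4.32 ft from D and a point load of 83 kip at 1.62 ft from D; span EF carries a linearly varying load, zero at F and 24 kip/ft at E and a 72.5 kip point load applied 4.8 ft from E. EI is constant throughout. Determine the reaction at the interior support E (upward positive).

Insert a hinge at E; M_E is the redundant, and each span becomes simply supported.
End slopes at the hinge E, treating each span as simply supported:
  span DE: point load 171.5 at a = 4.32: Pab(L + a)/(6LEI) = 240/EI
  span DE: point load 83 at a = 1.62: Pab(L + a)/(6LEI) = 110.1/EI
  span EF: triangular load, peak 24: w₀L³/(45EI) = 139.8/EI
  span EF: point load 72.5 at a = 4.8: Pab(L + b)/(6LEI) = 116/EI
  relative rotation θ_0 = (350.2 + 255.8)/EI = 606/EI
A unit hogging moment at E produces rotation L₁/(3EI) + L₂/(3EI) = 3.933/EI.
Compatibility: M_E·(L₁+L₂)/(3EI) = θ_0, giving M_E = 154.1 kip·ft (hogging).
Span DE, ΣM about D with M_E applied at E: R_E^{DE}·5.4 = 875.3 + 154.1, so R_E^{DE} = 190.6 kip and R_D = 254.5 − 190.6 = 63.87 kip.
Span EF, ΣM about F: R_E^{EF}·6.4 = 443.7 + 154.1, so R_E^{EF} = 93.4 kip and R_F = 149.3 − 93.4 = 55.9 kip.
R_E = 190.6 + 93.4 = 284 kip.

R_E = 284 kip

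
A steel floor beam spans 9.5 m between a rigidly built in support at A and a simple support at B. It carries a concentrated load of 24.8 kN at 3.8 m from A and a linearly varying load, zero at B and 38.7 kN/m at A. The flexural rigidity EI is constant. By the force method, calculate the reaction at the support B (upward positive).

R_B = 41.92 kN

Take the reaction at B as the redundant and release it; the primary structure is a cantilever fixed at A.
Free-end deflection of the primary structure under the applied loading (downward +):
  point load 24.8 at a = 3.8: Pa²(3L − a)/(6EI) = 1474/EI
  triangular load, peak 38.7 at the fixed end: w₀L⁴/(30EI) = 10507/EI
  δ_0 = 11981/EI
Tip deflection under a unit load at B: L³/(3EI) = 285.8/EI.
Compatibility at B: δ_0 − R_B·δ_{BB} = 0, so R_B = 11981/285.8 = 41.92 kN.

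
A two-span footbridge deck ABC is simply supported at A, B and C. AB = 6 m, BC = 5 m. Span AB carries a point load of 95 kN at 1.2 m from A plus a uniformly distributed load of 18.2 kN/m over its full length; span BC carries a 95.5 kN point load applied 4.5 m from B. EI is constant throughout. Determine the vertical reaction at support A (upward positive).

R_A = 116.4 kN

Take M_B as the redundant. Released structure: two simple spans AB and BC with a hinge at B.
Rotations at B on the released spans (each span's end-slope, ×1/EI):
  span AB: point load 95 at a = 1.2: Pab(L + a)/(6LEI) = 109.4/EI
  span AB: UDL 18.2: wL³/(24EI) = 163.8/EI
  span BC: point load 95.5 at a = 4.5: Pab(L + b)/(6LEI) = 39.39/EI
  relative rotation θ_0 = (273.2 + 39.39)/EI = 312.6/EI
A unit hogging moment at B produces rotation L₁/(3EI) + L₂/(3EI) = 3.667/EI.
Compatibility: M_B·(L₁+L₂)/(3EI) = θ_0, giving M_B = 85.26 kN·m (hogging).
Span AB, ΣM about A with M_B applied at B: R_B^{AB}·6 = 441.6 + 85.26, so R_B^{AB} = 87.81 kN and R_A = 204.2 − 87.81 = 116.4 kN.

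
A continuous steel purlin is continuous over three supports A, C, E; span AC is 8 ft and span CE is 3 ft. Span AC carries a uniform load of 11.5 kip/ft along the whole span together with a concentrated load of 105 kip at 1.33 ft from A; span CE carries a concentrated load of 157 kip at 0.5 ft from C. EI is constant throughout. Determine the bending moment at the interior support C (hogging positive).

Release continuity at C by inserting a hinge; the redundant is the internal moment M_C. The primary structure is two simply-supported spans AC and CE.
End slopes at the hinge C, treating each span as simply supported:
  span AC: UDL 11.5: wL³/(24EI) = 245.3/EI
  span AC: point load 105 at a = 1.33: Pab(L + a)/(6LEI) = 181.1/EI
  span CE: point load 157 at a = 0.5: Pab(L + b)/(6LEI) = 59.97/EI
  relative rotation θ_0 = (426.4 + 59.97)/EI = 486.4/EI
A unit hogging moment at C produces rotation L₁/(3EI) + L₂/(3EI) = 3.667/EI.
Compatibility: M_C·(L₁+L₂)/(3EI) = θ_0, giving M_C = 132.6 kip·ft (hogging).

M_C = 132.6 kip·ft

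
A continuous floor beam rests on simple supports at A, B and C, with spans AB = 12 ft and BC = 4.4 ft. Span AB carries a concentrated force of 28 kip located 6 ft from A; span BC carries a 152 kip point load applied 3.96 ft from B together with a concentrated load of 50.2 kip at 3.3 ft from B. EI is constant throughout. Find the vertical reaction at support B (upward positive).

Release continuity at B by inserting a hinge; the redundant is the internal moment M_B. The primary structure is two simply-supported spans AB and BC.
Rotations at B on the released spans (each span's end-slope, ×1/EI):
  span AB: point load 28 at a = 6: Pab(L + a)/(6LEI) = 252/EI
  span BC: point load 152 at a = 3.96: Pab(L + b)/(6LEI) = 48.55/EI
  span BC: point load 50.2 at a = 3.3: Pab(L + b)/(6LEI) = 37.96/EI
  relative rotation θ_0 = (252 + 86.52)/EI = 338.5/EI
A unit hogging moment at B produces rotation L₁/(3EI) + L₂/(3EI) = 5.467/EI.
Compatibility: M_B·(L₁+L₂)/(3EI) = θ_0, giving M_B = 61.92 kip·ft (hogging).
Span AB, ΣM about A with M_B applied at B: R_B^{AB}·12 = 168 + 61.92, so R_B^{AB} = 19.16 kip and R_A = 28 − 19.16 = 8.84 kip.
Span BC, ΣM about C: R_B^{BC}·4.4 = 122.1 + 61.92, so R_B^{BC} = 41.82 kip and R_C = 202.2 − 41.82 = 160.4 kip.
R_B = 19.16 + 41.82 = 60.98 kip.

R_B = 60.98 kip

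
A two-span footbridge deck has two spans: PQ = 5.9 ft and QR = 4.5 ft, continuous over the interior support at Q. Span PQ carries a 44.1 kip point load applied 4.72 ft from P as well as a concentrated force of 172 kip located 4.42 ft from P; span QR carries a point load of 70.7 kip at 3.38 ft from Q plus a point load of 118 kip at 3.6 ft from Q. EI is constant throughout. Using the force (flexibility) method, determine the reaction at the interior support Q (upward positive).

Insert a hinge at Q; M_Q is the redundant, and each span becomes simply supported.
Discontinuity in slope at Q on the released structure — sum the simple-span end rotations:
  span PQ: point load 44.1 at a = 4.72: Pab(L + a)/(6LEI) = 73.69/EI
  span PQ: point load 172 at a = 4.42: Pab(L + a)/(6LEI) = 328/EI
  span QR: point load 70.7 at a = 3.38: Pab(L + b)/(6LEI) = 55.71/EI
  span QR: point load 118 at a = 3.6: Pab(L + b)/(6LEI) = 76.46/EI
  relative rotation θ_0 = (401.7 + 132.2)/EI = 533.9/EI
A unit hogging moment at Q produces rotation L₁/(3EI) + L₂/(3EI) = 3.467/EI.
Compatibility: M_Q·(L₁+L₂)/(3EI) = θ_0, giving M_Q = 154 kip·ft (hogging).
Span PQ, ΣM about P with M_Q applied at Q: R_Q^{PQ}·5.9 = 968.4 + 154, so R_Q^{PQ} = 190.2 kip and R_P = 216.1 − 190.2 = 25.86 kip.
Span QR, ΣM about R: R_Q^{QR}·4.5 = 185.4 + 154, so R_Q^{QR} = 75.42 kip and R_R = 188.7 − 75.42 = 113.3 kip.
R_Q = 190.2 + 75.42 = 265.7 kip.

R_Q = 265.7 kip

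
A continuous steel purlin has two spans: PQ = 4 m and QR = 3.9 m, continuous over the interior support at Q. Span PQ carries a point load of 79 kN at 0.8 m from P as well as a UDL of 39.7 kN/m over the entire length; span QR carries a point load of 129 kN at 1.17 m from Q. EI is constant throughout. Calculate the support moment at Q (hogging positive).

Insert a hinge at Q; M_Q is the redundant, and each span becomes simply supported.
Discontinuity in slope at Q on the released structure — sum the simple-span end rotations:
  span PQ: point load 79 at a = 0.8: Pab(L + a)/(6LEI) = 40.45/EI
  span PQ: UDL 39.7: wL³/(24EI) = 105.9/EI
  span QR: point load 129 at a = 1.17: Pab(L + b)/(6LEI) = 116.7/EI
  relative rotation θ_0 = (146.3 + 116.7)/EI = 263.1/EI
A unit hogging moment at Q produces rotation L₁/(3EI) + L₂/(3EI) = 2.633/EI.
Slope continuity at Q: θ_0 = M_Q·2.633/EI, so M_Q = 263.1/2.633 = 99.9 kN·m (hogging).

M_Q = 99.9 kN·m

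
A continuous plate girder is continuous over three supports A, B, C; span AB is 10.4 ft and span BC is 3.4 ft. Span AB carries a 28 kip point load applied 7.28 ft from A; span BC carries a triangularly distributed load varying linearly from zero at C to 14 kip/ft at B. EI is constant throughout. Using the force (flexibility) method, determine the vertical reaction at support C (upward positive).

Release continuity at B by inserting a hinge; the redundant is the internal moment M_B. The primary structure is two simply-supported spans AB and BC.
End slopes at the hinge B, treating each span as simply supported:
  span AB: point load 28 at a = 7.28: Pab(L + a)/(6LEI) = 180.2/EI
  span BC: triangular load, peak 14: w₀L³/(45EI) = 12.23/EI
  relative rotation θ_0 = (180.2 + 12.23)/EI = 192.4/EI
A unit hogging moment at B produces rotation L₁/(3EI) + L₂/(3EI) = 4.6/EI.
Slope continuity at B: θ_0 = M_B·4.6/EI, so M_B = 192.4/4.6 = 41.83 kip·ft (hogging).
Span BC, ΣM about C: R_B^{BC}·3.4 = 53.95 + 41.83, so R_B^{BC} = 28.17 kip and R_C = 23.8 − 28.17 = -4.37 kip.

R_C = -4.37 kip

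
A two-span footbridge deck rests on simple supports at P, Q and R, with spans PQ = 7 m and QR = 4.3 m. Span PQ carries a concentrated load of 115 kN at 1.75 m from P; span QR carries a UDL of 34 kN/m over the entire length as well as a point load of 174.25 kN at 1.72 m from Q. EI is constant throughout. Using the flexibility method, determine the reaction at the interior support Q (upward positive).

Release continuity at Q by inserting a hinge; the redundant is the internal moment M_Q. The primary structure is two simply-supported spans PQ and QR.
Discontinuity in slope at Q on the released structure — sum the simple-span end rotations:
  span PQ: point load 115 at a = 1.75: Pab(L + a)/(6LEI) = 220.1/EI
  span QR: UDL 34: wL³/(24EI) = 112.6/EI
  span QR: point load 174.25 at a = 1.72: Pab(L + b)/(6LEI) = 206.2/EI
  relative rotation θ_0 = (220.1 + 318.8)/EI = 539/EI
A unit hogging moment at Q produces rotation L₁/(3EI) + L₂/(3EI) = 3.767/EI.
Compatibility: M_Q·(L₁+L₂)/(3EI) = θ_0, giving M_Q = 143.1 kN·m (hogging).
Span PQ, ΣM about P with M_Q applied at Q: R_Q^{PQ}·7 = 201.2 + 143.1, so R_Q^{PQ} = 49.19 kN and R_P = 115 − 49.19 = 65.81 kN.
Span QR, ΣM about R: R_Q^{QR}·4.3 = 763.9 + 143.1, so R_Q^{QR} = 210.9 kN and R_R = 320.4 − 210.9 = 109.5 kN.
R_Q = 49.19 + 210.9 = 260.1 kN.

R_Q = 260.1 kN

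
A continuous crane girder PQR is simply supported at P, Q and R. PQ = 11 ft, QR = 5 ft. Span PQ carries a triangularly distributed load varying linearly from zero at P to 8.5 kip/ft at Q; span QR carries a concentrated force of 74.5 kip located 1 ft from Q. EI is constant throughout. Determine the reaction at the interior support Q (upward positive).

Release continuity at Q by inserting a hinge; the redundant is the internal moment M_Q. The primary structure is two simply-supported spans PQ and QR.
Discontinuity in slope at Q on the released structure — sum the simple-span end rotations:
  span PQ: triangular load, peak 8.5: w₀L³/(45EI) = 251.4/EI
  span QR: point load 74.5 at a = 1: Pab(L + b)/(6LEI) = 89.4/EI
  relative rotation θ_0 = (251.4 + 89.4)/EI = 340.8/EI
A unit hogging moment at Q produces rotation L₁/(3EI) + L₂/(3EI) = 5.333/EI.
Compatibility: M_Q·(L₁+L₂)/(3EI) = θ_0, giving M_Q = 63.9 kip·ft (hogging).
Span PQ, ΣM about P with M_Q applied at Q: R_Q^{PQ}·11 = 342.8 + 63.9, so R_Q^{PQ} = 36.98 kip and R_P = 46.75 − 36.98 = 9.774 kip.
Span QR, ΣM about R: R_Q^{QR}·5 = 298 + 63.9, so R_Q^{QR} = 72.38 kip and R_R = 74.5 − 72.38 = 2.12 kip.
R_Q = 36.98 + 72.38 = 109.4 kip.

R_Q = 109.4 kip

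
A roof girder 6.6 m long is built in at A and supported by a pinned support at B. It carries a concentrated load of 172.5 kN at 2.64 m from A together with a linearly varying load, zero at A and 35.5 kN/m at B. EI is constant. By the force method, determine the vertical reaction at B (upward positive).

R_B = 100.3 kN

Remove the prop at B; the released (primary) structure is a cantilever built in at A.
Free-end deflection of the primary structure under the applied loading (downward +):
  point load 172.5 at a = 2.64: Pa²(3L − a)/(6EI) = 3438/EI
  triangular load, peak 35.5 at the free end: 11w₀L⁴/(120EI) = 6175/EI
  δ_0 = 9613/EI
Tip deflection under a unit load at B: L³/(3EI) = 95.83/EI.
The prop prevents deflection at B: R_B = δ_0/δ_{BB} = 9613/95.83 = 100.3 kN.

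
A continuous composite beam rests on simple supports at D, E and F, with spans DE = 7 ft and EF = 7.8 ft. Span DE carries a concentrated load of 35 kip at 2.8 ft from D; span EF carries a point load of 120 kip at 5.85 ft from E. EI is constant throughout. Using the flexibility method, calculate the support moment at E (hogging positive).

M_E = 77.28 kip·ft

Take M_E as the redundant. Released structure: two simple spans DE and EF with a hinge at E.
Rotations at E on the released spans (each span's end-slope, ×1/EI):
  span DE: point load 35 at a = 2.8: Pab(L + a)/(6LEI) = 96.04/EI
  span EF: point load 120 at a = 5.85: Pab(L + b)/(6LEI) = 285.2/EI
  relative rotation θ_0 = (96.04 + 285.2)/EI = 381.2/EI
A unit hogging moment at E produces rotation L₁/(3EI) + L₂/(3EI) = 4.933/EI.
Slope continuity at E: θ_0 = M_E·4.933/EI, so M_E = 381.2/4.933 = 77.28 kip·ft (hogging).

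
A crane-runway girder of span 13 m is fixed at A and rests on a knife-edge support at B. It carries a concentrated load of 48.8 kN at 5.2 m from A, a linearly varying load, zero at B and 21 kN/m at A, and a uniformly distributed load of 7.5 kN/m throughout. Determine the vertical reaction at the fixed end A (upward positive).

Take the reaction at B as the redundant and release it; the primary structure is a cantilever fixed at A.
Free-end deflection of the primary structure under the applied loading (downward +):
  point load 48.8 at a = 5.2: Pa²(3L − a)/(6EI) = 7433/EI
  triangular load, peak 21 at the fixed end: w₀L⁴/(30EI) = 19993/EI
  UDL 7.5: wL⁴/(8EI) = 26776/EI
  δ_0 = 54202/EI
Tip deflection under a unit load at B: L³/(3EI) = 732.3/EI.
Compatibility at B: δ_0 − R_B·δ_{BB} = 0, so R_B = 54202/732.3 = 74.01 kN.
Vertical equilibrium: R_A = ΣP − R_B = 282.8 − 74.01 = 208.8 kN.

R_A = 208.8 kN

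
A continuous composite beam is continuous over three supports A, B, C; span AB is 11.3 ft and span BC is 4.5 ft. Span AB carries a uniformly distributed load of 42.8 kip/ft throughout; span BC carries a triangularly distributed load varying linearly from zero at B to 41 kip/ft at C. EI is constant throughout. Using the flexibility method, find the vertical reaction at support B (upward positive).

Insert a hinge at B; M_B is the redundant, and each span becomes simply supported.
End slopes at the hinge B, treating each span as simply supported:
  span AB: UDL 42.8: wL³/(24EI) = 2573/EI
  span BC: triangular load, peak 41: 7w₀L³/(360EI) = 72.65/EI
  relative rotation θ_0 = (2573 + 72.65)/EI = 2646/EI
A unit hogging moment at B produces rotation L₁/(3EI) + L₂/(3EI) = 5.267/EI.
Slope continuity at B: θ_0 = M_B·5.267/EI, so M_B = 2646/5.267 = 502.4 kip·ft (hogging).
Span AB, ΣM about A with M_B applied at B: R_B^{AB}·11.3 = 2733 + 502.4, so R_B^{AB} = 286.3 kip and R_A = 483.6 − 286.3 = 197.4 kip.
Span BC, ΣM about C: R_B^{BC}·4.5 = 138.4 + 502.4, so R_B^{BC} = 142.4 kip and R_C = 92.25 − 142.4 = -50.14 kip.
R_B = 286.3 + 142.4 = 428.7 kip.

R_B = 428.7 kip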